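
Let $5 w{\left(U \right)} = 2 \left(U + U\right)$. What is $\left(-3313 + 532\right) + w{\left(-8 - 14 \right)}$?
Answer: $- \frac{13993}{5} \approx -2798.6$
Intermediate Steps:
$w{\left(U \right)} = \frac{4 U}{5}$ ($w{\left(U \right)} = \frac{2 \left(U + U\right)}{5} = \frac{2 \cdot 2 U}{5} = \frac{4 U}{5}$)
$\left(-3313 + 532\right) + w{\left(-8 - 14 \right)} = \left(-3313 + 532\right) + \frac{4 \left(-8 - 14\right)}{5} = -2781 + \frac{4}{5} \left(-22\right) = -2781 - \frac{88}{5} = - \frac{13993}{5}$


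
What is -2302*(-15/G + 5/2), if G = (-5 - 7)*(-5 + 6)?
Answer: -17265/2 ≈ -8632.5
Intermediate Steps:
G = -12 (G = -12*1 = -12)
-2302*(-15/G + 5/2) = -2302*(-15/(-12) + 5/2) = -2302*(-15*(-1/12) + 5*(1/2)) = -2302*(5/4 + 5/2) = -2302*15/4 = -17265/2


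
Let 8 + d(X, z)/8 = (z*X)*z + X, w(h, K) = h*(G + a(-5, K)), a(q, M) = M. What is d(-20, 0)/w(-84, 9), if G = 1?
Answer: 4/15 ≈ 0.26667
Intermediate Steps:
w(h, K) = h*(1 + K)
d(X, z) = -64 + 8*X + 8*X*z² (d(X, z) = -64 + 8*((z*X)*z + X) = -64 + 8*((X*z)*z + X) = -64 + 8*(X*z² + X) = -64 + 8*(X + X*z²) = -64 + (8*X + 8*X*z²) = -64 + 8*X + 8*X*z²)
d(-20, 0)/w(-84, 9) = (-64 + 8*(-20) + 8*(-20)*0²)/((-84*(1 + 9))) = (-64 - 160 + 8*(-20)*0)/((-84*10)) = (-64 - 160 + 0)/(-840) = -224*(-1/840) = 4/15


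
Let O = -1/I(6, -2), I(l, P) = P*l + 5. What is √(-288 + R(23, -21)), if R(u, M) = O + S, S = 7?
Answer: I*√13762/7 ≈ 16.759*I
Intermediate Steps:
I(l, P) = 5 + P*l
O = ⅐ (O = -1/(5 - 2*6) = -1/(5 - 12) = -1/(-7) = -1*(-⅐) = ⅐ ≈ 0.14286)
R(u, M) = 50/7 (R(u, M) = ⅐ + 7 = 50/7)
√(-288 + R(23, -21)) = √(-288 + 50/7) = √(-1966/7) = I*√13762/7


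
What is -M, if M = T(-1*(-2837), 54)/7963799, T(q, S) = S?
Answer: -54/7963799 ≈ -6.7807e-6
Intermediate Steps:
M = 54/7963799 ≈ 6.7807e-6
-M = -1*54/7963799 = -54/7963799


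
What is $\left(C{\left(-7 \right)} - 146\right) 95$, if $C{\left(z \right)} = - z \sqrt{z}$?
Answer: $-13870 + 665 i \sqrt{7} \approx -13870.0 + 1759.4 i$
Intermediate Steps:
$C{\left(z \right)} = - z^{\frac{3}{2}}$
$\left(C{\left(-7 \right)} - 146\right) 95 = \left(- \left(-7\right)^{\frac{3}{2}} - 146\right) 95 = \left(- \left(-7\right) i \sqrt{7} - 146\right) 95 = \left(7 i \sqrt{7} - 146\right) 95 = \left(-146 + 7 i \sqrt{7}\right) 95 = -13870 + 665 i \sqrt{7}$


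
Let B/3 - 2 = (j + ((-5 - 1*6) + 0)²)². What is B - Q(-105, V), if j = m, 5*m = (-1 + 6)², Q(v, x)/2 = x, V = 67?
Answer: 47500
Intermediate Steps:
Q(v, x) = 2*x
m = 5 (m = (-1 + 6)²/5 = (⅕)*5² = (⅕)*25 = 5)
j = 5
B = 47634 (B = 6 + 3*(5 + ((-5 - 1*6) + 0)²)² = 6 + 3*(5 + ((-5 - 6) + 0)²)² = 6 + 3*(5 + (-11 + 0)²)² = 6 + 3*(5 + (-11)²)² = 6 + 3*(5 + 121)² = 6 + 3*126² = 6 + 3*15876 = 6 + 47628 = 47634)
B - Q(-105, V) = 47634 - 2*67 = 47634 - 1*134 = 47634 - 134 = 47500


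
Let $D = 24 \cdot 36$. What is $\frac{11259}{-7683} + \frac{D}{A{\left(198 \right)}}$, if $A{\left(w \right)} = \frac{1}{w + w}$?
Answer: $\frac{876227031}{2561} \approx 3.4214 \cdot 10^{5}$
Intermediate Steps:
$D = 864$
$A{\left(w \right)} = \frac{1}{2 w}$
$\frac{11259}{-7683} + \frac{D}{A{\left(198 \right)}} = \frac{11259}{-7683} + \frac{864}{\frac{1}{2} \cdot \frac{1}{198}} = 11259 \left(- \frac{1}{7683}\right) + \frac{864}{\frac{1}{2} \cdot \frac{1}{198}} = - \frac{3753}{2561} + 864 \frac{1}{\frac{1}{396}} = - \frac{3753}{2561} + 864 \cdot 396 = - \frac{3753}{2561} + 342144 = \frac{876227031}{2561}$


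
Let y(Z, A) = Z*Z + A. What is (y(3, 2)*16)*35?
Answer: 6160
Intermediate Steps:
y(Z, A) = A + Z**2 (y(Z, A) = Z**2 + A = A + Z**2)
(y(3, 2)*16)*35 = ((2 + 3**2)*16)*35 = ((2 + 9)*16)*35 = (11*16)*35 = 176*35 = 6160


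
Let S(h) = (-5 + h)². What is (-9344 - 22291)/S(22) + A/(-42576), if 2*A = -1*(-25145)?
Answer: -2701050425/24608928 ≈ -109.76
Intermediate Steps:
A = 25145/2 (A = (-1*(-25145))/2 = (½)*25145 = 25145/2 ≈ 12573.)
(-9344 - 22291)/S(22) + A/(-42576) = (-9344 - 22291)/((-5 + 22)²) + (25145/2)/(-42576) = -31635/(17²) + (25145/2)*(-1/42576) = -31635/289 - 25145/85152 = -2701050425/24608928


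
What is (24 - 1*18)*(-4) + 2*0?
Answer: -24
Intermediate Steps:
(24 - 1*18)*(-4) + 2*0 = (24 - 18)*(-4) + 0 = 6*(-4) + 0 = -24 + 0 = -24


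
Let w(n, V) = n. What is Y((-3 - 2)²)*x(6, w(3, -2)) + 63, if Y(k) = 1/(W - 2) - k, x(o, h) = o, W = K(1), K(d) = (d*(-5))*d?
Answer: -615/7 ≈ -87.857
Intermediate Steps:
K(d) = -5*d² (K(d) = (-5*d)*d = -5*d²)
W = -5 (W = -5*1² = -5*1 = -5)
Y(k) = -⅐ - k (Y(k) = 1/(-5 - 2) - k = 1/(-7) - k = -⅐ - k)
Y((-3 - 2)²)*x(6, w(3, -2)) + 63 = (-⅐ - (-3 - 2)²)*6 + 63 = (-⅐ - 1*(-5)²)*6 + 63 = (-⅐ - 1*25)*6 + 63 = (-⅐ - 25)*6 + 63 = -176/7*6 + 63 = -1056/7 + 63 = -615/7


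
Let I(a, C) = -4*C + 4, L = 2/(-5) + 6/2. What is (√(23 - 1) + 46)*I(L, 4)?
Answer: -552 - 12*√22 ≈ -608.29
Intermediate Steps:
L = 13/5 (L = 2*(-⅕) + 6*(½) = -⅖ + 3 = 13/5 ≈ 2.6000)
I(a, C) = 4 - 4*C
(√(23 - 1) + 46)*I(L, 4) = (√(23 - 1) + 46)*(4 - 4*4) = (√22 + 46)*(4 - 16) = (46 + √22)*(-12) = -552 - 12*√22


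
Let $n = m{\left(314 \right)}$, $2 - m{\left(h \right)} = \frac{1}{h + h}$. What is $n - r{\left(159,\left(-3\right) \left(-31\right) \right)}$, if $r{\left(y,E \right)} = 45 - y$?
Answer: $\frac{72847}{628} \approx 116.0$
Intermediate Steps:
$m{\left(h \right)} = 2 - \frac{1}{2 h}$ ($m{\left(h \right)} = 2 - \frac{1}{h + h} = 2 - \frac{1}{2 h}$)
$n = \frac{1255}{628}$ ($n = 2 - \frac{1}{2 \cdot 314} = 2 - \frac{1}{628} = \frac{1255}{628} \approx 1.9984$)
$n - r{\left(159,\left(-3\right) \left(-31\right) \right)} = \frac{1255}{628} - \left(45 - 159\right) = \frac{1255}{628} - -114 = \frac{1255}{628} + 114 = \frac{72847}{628}$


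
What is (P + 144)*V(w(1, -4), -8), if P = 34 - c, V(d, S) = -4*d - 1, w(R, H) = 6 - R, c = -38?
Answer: -4536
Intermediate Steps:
V(d, S) = -1 - 4*d
P = 72 (P = 34 - 1*(-38) = 34 + 38 = 72)
(P + 144)*V(w(1, -4), -8) = (72 + 144)*(-1 - 4*(6 - 1*1)) = 216*(-1 - 4*(6 - 1)) = 216*(-1 - 4*5) = 216*(-1 - 20) = 216*(-21) = -4536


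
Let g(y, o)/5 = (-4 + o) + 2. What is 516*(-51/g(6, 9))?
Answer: -26316/35 ≈ -751.89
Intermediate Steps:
g(y, o) = -10 + 5*o (g(y, o) = 5*((-4 + o) + 2) = 5*(-2 + o) = -10 + 5*o)
516*(-51/g(6, 9)) = 516*(-51/(-10 + 5*9)) = 516*(-51/(-10 + 45)) = 516*(-51/35) = -26316/35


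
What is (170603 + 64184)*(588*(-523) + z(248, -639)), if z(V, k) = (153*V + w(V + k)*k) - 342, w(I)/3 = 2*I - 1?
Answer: 289043693043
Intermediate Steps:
w(I) = -3 + 6*I (w(I) = 3*(2*I - 1) = 3*(-1 + 2*I) = -3 + 6*I)
z(V, k) = -342 + 153*V + k*(-3 + 6*V + 6*k) (z(V, k) = (153*V + (-3 + 6*(V + k))*k) - 342 = (153*V + (-3 + (6*V + 6*k))*k) - 342 = (153*V + (-3 + 6*V + 6*k)*k) - 342 = (153*V + k*(-3 + 6*V + 6*k)) - 342 = -342 + 153*V + k*(-3 + 6*V + 6*k))
(170603 + 64184)*(588*(-523) + z(248, -639)) = (170603 + 64184)*(588*(-523) + (-342 + 153*248 + 3*(-639)*(-1 + 2*248 + 2*(-639)))) = 234787*(-307524 + (-342 + 37944 + 3*(-639)*(-1 + 496 - 1278))) = 234787*(-307524 + (-342 + 37944 + 3*(-639)*(-783))) = 234787*(-307524 + (-342 + 37944 + 1501011)) = 234787*(-307524 + 1538613) = 234787*1231089 = 289043693043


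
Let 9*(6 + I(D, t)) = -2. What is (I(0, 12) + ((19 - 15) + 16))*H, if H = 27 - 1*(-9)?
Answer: 496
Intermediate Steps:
I(D, t) = -56/9 (I(D, t) = -6 + (⅑)*(-2) = -6 - 2/9 = -56/9)
H = 36 (H = 27 + 9 = 36)
(I(0, 12) + ((19 - 15) + 16))*H = (-56/9 + ((19 - 15) + 16))*36 = (-56/9 + (4 + 16))*36 = (-56/9 + 20)*36 = (124/9)*36 = 496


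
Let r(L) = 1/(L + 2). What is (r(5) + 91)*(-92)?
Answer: -58696/7 ≈ -8385.1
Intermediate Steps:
r(L) = 1/(2 + L)
(r(5) + 91)*(-92) = (1/(2 + 5) + 91)*(-92) = (1/7 + 91)*(-92) = (⅐ + 91)*(-92) = (638/7)*(-92) = -58696/7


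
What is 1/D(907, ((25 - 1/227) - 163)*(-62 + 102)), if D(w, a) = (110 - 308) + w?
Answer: 1/709 ≈ 0.0014104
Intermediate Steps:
D(w, a) = -198 + w
1/D(907, ((25 - 1/227) - 163)*(-62 + 102)) = 1/(-198 + 907) = 1/709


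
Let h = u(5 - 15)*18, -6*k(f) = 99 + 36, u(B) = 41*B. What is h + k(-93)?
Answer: -14805/2 ≈ -7402.5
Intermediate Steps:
k(f) = -45/2 (k(f) = -(99 + 36)/6 = -⅙*135 = -45/2)
h = -7380 (h = (41*(5 - 15))*18 = (41*(-10))*18 = -410*18 = -7380)
h + k(-93) = -7380 - 45/2 = -14805/2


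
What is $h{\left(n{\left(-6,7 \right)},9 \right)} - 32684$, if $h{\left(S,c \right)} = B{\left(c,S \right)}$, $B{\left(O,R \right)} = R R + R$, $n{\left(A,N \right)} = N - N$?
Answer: $-32684$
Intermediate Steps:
$n{\left(A,N \right)} = 0$
$B{\left(O,R \right)} = R + R^{2}$ ($B{\left(O,R \right)} = R^{2} + R = R + R^{2}$)
$h{\left(S,c \right)} = S \left(1 + S\right)$
$h{\left(n{\left(-6,7 \right)},9 \right)} - 32684 = 0 \left(1 + 0\right) - 32684 = 0 \cdot 1 - 32684 = 0 - 32684 = -32684$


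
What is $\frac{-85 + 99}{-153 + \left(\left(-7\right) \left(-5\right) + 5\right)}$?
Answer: $- \frac{14}{113} \approx -0.12389$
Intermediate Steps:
$\frac{-85 + 99}{-153 + \left(\left(-7\right) \left(-5\right) + 5\right)} = \frac{14}{-153 + \left(35 + 5\right)} = \frac{14}{-153 + 40} = \frac{14}{-113} = 14 \left(- \frac{1}{113}\right) = - \frac{14}{113}$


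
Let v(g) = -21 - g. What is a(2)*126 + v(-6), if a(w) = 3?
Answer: 363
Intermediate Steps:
a(2)*126 + v(-6) = 3*126 + (-21 - 1*(-6)) = 378 + (-21 + 6) = 378 - 15 = 363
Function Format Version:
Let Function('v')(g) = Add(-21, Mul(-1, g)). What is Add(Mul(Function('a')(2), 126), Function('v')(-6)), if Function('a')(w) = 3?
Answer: 363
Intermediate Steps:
Add(Mul(Function('a')(2), 126), Function('v')(-6)) = Add(Mul(3, 126), Add(-21, Mul(-1, -6))) = Add(378, Add(-21, 6)) = Add(378, -15) = 363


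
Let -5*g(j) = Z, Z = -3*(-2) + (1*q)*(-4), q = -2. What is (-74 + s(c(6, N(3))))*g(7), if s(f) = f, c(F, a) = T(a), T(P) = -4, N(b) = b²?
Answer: 1092/5 ≈ 218.40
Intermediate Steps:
c(F, a) = -4
Z = 14 (Z = -3*(-2) + (1*(-2))*(-4) = 6 - 2*(-4) = 6 + 8 = 14)
g(j) = -14/5 (g(j) = -⅕*14 = -14/5)
(-74 + s(c(6, N(3))))*g(7) = (-74 - 4)*(-14/5) = -78*(-14/5) = 1092/5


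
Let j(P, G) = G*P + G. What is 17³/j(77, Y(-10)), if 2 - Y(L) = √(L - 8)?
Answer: 4913/858 + 4913*I*√2/572 ≈ 5.7261 + 12.147*I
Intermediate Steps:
Y(L) = 2 - √(-8 + L) (Y(L) = 2 - √(L - 8) = 2 - √(-8 + L))
j(P, G) = G + G*P
17³/j(77, Y(-10)) = 17³/(((2 - √(-8 - 10))*(1 + 77))) = 4913/(((2 - √(-18))*78)) = 4913/(((2 - 3*I*√2)*78)) = 4913/(156 - 234*I*√2)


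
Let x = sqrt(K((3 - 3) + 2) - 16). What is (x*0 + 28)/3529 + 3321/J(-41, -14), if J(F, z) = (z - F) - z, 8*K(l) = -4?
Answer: 285877/3529 ≈ 81.008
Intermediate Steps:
K(l) = -1/2 (K(l) = (1/8)*(-4) = -1/2)
J(F, z) = -F
x = I*sqrt(66)/2 (x = sqrt(-1/2 - 16) = sqrt(-33/2) = I*sqrt(66)/2 ≈ 4.062*I)
(x*0 + 28)/3529 + 3321/J(-41, -14) = ((I*sqrt(66)/2)*0 + 28)/3529 + 3321/((-1*(-41))) = (0 + 28)*(1/3529) + 3321/41 = 28*(1/3529) + 3321*(1/41) = 28/3529 + 81 = 285877/3529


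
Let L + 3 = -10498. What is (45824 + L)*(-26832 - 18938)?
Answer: -1616733710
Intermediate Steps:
L = -10501 (L = -3 - 10498 = -10501)
(45824 + L)*(-26832 - 18938) = (45824 - 10501)*(-26832 - 18938) = 35323*(-45770) = -1616733710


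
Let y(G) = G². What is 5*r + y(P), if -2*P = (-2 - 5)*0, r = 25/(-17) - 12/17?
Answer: -185/17 ≈ -10.882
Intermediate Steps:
r = -37/17 (r = 25*(-1/17) - 12*1/17 = -25/17 - 12/17 = -37/17 ≈ -2.1765)
P = 0 (P = -(-2 - 5)*0/2 = -(-7)*0/2 = -½*0 = 0)
5*r + y(P) = 5*(-37/17) + 0² = -185/17 + 0 = -185/17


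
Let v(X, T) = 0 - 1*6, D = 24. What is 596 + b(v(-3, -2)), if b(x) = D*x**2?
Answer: 1460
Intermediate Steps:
v(X, T) = -6 (v(X, T) = 0 - 6 = -6)
b(x) = 24*x**2
596 + b(v(-3, -2)) = 596 + 24*(-6)**2 = 596 + 24*36 = 596 + 864 = 1460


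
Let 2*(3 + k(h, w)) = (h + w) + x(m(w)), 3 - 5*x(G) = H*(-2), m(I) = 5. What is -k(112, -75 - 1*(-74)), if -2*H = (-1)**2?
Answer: -527/10 ≈ -52.700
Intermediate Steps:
H = -1/2 (H = -1/2*(-1)**2 = -1/2*1 = -1/2 ≈ -0.50000)
x(G) = 2/5 (x(G) = 3/5 - (-1)*(-2)/10 = 3/5 - 1/5*1 = 3/5 - 1/5 = 2/5)
k(h, w) = -14/5 + h/2 + w/2 (k(h, w) = -3 + ((h + w) + 2/5)/2 = -3 + (2/5 + h + w)/2 = -3 + (1/5 + h/2 + w/2) = -14/5 + h/2 + w/2)
-k(112, -75 - 1*(-74)) = -(-14/5 + (1/2)*112 + (-75 - 1*(-74))/2) = -(-14/5 + 56 + (-75 + 74)/2) = -(-14/5 + 56 + (1/2)*(-1)) = -(-14/5 + 56 - 1/2) = -1*527/10 = -527/10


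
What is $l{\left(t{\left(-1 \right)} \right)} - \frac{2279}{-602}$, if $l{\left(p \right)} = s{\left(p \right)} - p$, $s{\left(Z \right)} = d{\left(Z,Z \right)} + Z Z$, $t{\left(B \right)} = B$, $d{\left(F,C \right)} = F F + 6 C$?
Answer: $\frac{11}{14} \approx 0.78571$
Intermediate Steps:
$d{\left(F,C \right)} = F^{2} + 6 C$
$s{\left(Z \right)} = 2 Z^{2} + 6 Z$ ($s{\left(Z \right)} = \left(Z^{2} + 6 Z\right) + Z Z = \left(Z^{2} + 6 Z\right) + Z^{2} = 2 Z^{2} + 6 Z$)
$l{\left(p \right)} = - p + 2 p \left(3 + p\right)$ ($l{\left(p \right)} = 2 p \left(3 + p\right) - p = - p + 2 p \left(3 + p\right)$)
$l{\left(t{\left(-1 \right)} \right)} - \frac{2279}{-602} = - (5 + 2 \left(-1\right)) - \frac{2279}{-602} = - (5 - 2) - 2279 \left(- \frac{1}{602}\right) = \left(-1\right) 3 - - \frac{53}{14} = -3 + \frac{53}{14} = \frac{11}{14}$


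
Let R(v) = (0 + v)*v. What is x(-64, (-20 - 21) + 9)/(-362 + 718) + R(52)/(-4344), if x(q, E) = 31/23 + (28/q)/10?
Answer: -440201183/711373440 ≈ -0.61880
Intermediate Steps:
x(q, E) = 31/23 + 14/(5*q) (x(q, E) = 31*(1/23) + (28/q)*(⅒) = 31/23 + 14/(5*q))
R(v) = v² (R(v) = v*v = v²)
x(-64, (-20 - 21) + 9)/(-362 + 718) + R(52)/(-4344) = ((1/115)*(322 + 155*(-64))/(-64))/(-362 + 718) + 52²/(-4344) = ((1/115)*(-1/64)*(322 - 9920))/356 + 2704*(-1/4344) = ((1/115)*(-1/64)*(-9598))*(1/356) - 338/543 = (4799/3680)*(1/356) - 338/543 = 4799/1310080 - 338/543 = -440201183/711373440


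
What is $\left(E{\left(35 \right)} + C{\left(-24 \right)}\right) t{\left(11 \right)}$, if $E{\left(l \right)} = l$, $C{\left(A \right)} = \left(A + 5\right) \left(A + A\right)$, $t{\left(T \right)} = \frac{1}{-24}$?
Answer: $- \frac{947}{24} \approx -39.458$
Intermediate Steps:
$t{\left(T \right)} = - \frac{1}{24}$
$C{\left(A \right)} = 2 A \left(5 + A\right)$ ($C{\left(A \right)} = \left(5 + A\right) 2 A = 2 A \left(5 + A\right)$)
$\left(E{\left(35 \right)} + C{\left(-24 \right)}\right) t{\left(11 \right)} = \left(35 + 2 \left(-24\right) \left(5 - 24\right)\right) \left(- \frac{1}{24}\right) = \left(35 + 2 \left(-24\right) \left(-19\right)\right) \left(- \frac{1}{24}\right) = \left(35 + 912\right) \left(- \frac{1}{24}\right) = 947 \left(- \frac{1}{24}\right) = - \frac{947}{24}$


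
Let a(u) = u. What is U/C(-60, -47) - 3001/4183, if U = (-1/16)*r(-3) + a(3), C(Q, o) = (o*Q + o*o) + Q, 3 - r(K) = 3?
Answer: -14899420/20785327 ≈ -0.71682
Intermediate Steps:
r(K) = 0 (r(K) = 3 - 1*3 = 3 - 3 = 0)
C(Q, o) = Q + o**2 + Q*o (C(Q, o) = (Q*o + o**2) + Q = (o**2 + Q*o) + Q = Q + o**2 + Q*o)
U = 3 (U = -1/16*0 + 3 = 0 + 3 = 3)
U/C(-60, -47) - 3001/4183 = 3/(-60 + (-47)**2 - 60*(-47)) - 3001/4183 = 3/(-60 + 2209 + 2820) - 3001*1/4183 = 3/4969 - 3001/4183 = -14899420/20785327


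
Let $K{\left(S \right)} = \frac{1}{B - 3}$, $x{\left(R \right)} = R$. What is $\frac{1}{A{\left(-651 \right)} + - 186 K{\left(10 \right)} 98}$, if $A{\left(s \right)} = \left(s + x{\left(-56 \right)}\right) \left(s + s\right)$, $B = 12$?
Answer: $\frac{3}{2755466} \approx 1.0887 \cdot 10^{-6}$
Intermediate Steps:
$A{\left(s \right)} = 2 s \left(-56 + s\right)$ ($A{\left(s \right)} = \left(s - 56\right) \left(s + s\right) = \left(-56 + s\right) 2 s = 2 s \left(-56 + s\right)$)
$K{\left(S \right)} = \frac{1}{9}$ ($K{\left(S \right)} = \frac{1}{12 - 3} = \frac{1}{9}$)
$\frac{1}{A{\left(-651 \right)} + - 186 K{\left(10 \right)} 98} = \frac{1}{2 \left(-651\right) \left(-56 - 651\right) + \left(-186\right) \frac{1}{9} \cdot 98} = \frac{1}{2 \left(-651\right) \left(-707\right) - \frac{6076}{3}} = \frac{1}{920514 - \frac{6076}{3}} = \frac{1}{\frac{2755466}{3}} = \frac{3}{2755466}$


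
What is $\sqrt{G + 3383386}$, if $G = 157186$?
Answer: $2 \sqrt{885143} \approx 1881.6$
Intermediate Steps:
$\sqrt{G + 3383386} = \sqrt{157186 + 3383386} = \sqrt{3540572} = 2 \sqrt{885143}$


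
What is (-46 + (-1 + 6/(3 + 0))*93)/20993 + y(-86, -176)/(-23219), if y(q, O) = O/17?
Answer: 3178107/1183774277 ≈ 0.0026847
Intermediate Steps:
y(q, O) = O/17 (y(q, O) = O*(1/17) = O/17)
(-46 + (-1 + 6/(3 + 0))*93)/20993 + y(-86, -176)/(-23219) = (-46 + (-1 + 6/(3 + 0))*93)/20993 + ((1/17)*(-176))/(-23219) = (-46 + (-1 + 6/3)*93)*(1/20993) - 176/17*(-1/23219) = (-46 + (-1 + (1/3)*6)*93)*(1/20993) + 176/394723 = (-46 + (-1 + 2)*93)*(1/20993) + 176/394723 = (-46 + 1*93)*(1/20993) + 176/394723 = (-46 + 93)*(1/20993) + 176/394723 = 47*(1/20993) + 176/394723 = 47/20993 + 176/394723 = 3178107/1183774277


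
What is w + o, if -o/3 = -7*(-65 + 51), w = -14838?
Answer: -15132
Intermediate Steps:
o = -294 (o = -(-21)*(-65 + 51) = -(-21)*(-14) = -3*98 = -294)
w + o = -14838 - 294 = -15132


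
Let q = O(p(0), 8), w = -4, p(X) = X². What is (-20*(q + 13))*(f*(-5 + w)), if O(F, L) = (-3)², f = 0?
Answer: 0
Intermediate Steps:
O(F, L) = 9
q = 9
(-20*(q + 13))*(f*(-5 + w)) = (-20*(9 + 13))*(0*(-5 - 4)) = (-20*22)*(0*(-9)) = -440*0 = 0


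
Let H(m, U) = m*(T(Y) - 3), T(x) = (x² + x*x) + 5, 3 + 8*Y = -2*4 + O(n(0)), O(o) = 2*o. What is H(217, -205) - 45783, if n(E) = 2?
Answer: -1440535/32 ≈ -45017.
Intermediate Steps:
Y = -7/8 (Y = -3/8 + (-2*4 + 2*2)/8 = -3/8 + (-8 + 4)/8 = -3/8 + (⅛)*(-4) = -3/8 - ½ = -7/8 ≈ -0.87500)
T(x) = 5 + 2*x² (T(x) = (x² + x²) + 5 = 2*x² + 5 = 5 + 2*x²)
H(m, U) = 113*m/32 (H(m, U) = m*((5 + 2*(-7/8)²) - 3) = m*((5 + 2*(49/64)) - 3) = m*((5 + 49/32) - 3) = m*(209/32 - 3) = m*(113/32) = 113*m/32)
H(217, -205) - 45783 = (113/32)*217 - 45783 = 24521/32 - 45783 = -1440535/32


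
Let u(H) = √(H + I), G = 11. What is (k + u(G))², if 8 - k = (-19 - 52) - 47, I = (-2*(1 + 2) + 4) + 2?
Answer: (126 + √11)² ≈ 16723.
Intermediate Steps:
I = 0 (I = (-2*3 + 4) + 2 = (-6 + 4) + 2 = -2 + 2 = 0)
k = 126 (k = 8 - ((-19 - 52) - 47) = 8 - (-71 - 47) = 8 - 1*(-118) = 8 + 118 = 126)
u(H) = √H (u(H) = √(H + 0) = √H)
(k + u(G))² = (126 + √11)²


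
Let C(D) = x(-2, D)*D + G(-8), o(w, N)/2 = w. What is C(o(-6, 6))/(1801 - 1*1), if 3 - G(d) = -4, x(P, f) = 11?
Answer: -5/72 ≈ -0.069444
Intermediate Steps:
G(d) = 7 (G(d) = 3 - 1*(-4) = 3 + 4 = 7)
o(w, N) = 2*w
C(D) = 7 + 11*D (C(D) = 11*D + 7 = 7 + 11*D)
C(o(-6, 6))/(1801 - 1*1) = (7 + 11*(2*(-6)))/(1801 - 1*1) = (7 + 11*(-12))/(1801 - 1) = (7 - 132)/1800 = -125*1/1800 = -5/72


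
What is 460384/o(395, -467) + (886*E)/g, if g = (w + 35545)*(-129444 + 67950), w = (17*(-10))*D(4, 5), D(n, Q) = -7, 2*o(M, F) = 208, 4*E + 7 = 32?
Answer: 51999960497333/11746706868 ≈ 4426.8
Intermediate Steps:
E = 25/4 (E = -7/4 + (¼)*32 = -7/4 + 8 = 25/4 ≈ 6.2500)
o(M, F) = 104 (o(M, F) = (½)*208 = 104)
w = 1190 (w = (17*(-10))*(-7) = -170*(-7) = 1190)
g = -2258982090 (g = (1190 + 35545)*(-129444 + 67950) = 36735*(-61494) = -2258982090)
460384/o(395, -467) + (886*E)/g = 460384/104 + (886*(25/4))/(-2258982090) = 460384*(1/104) + (11075/2)*(-1/2258982090) = 57548/13 - 2215/903592836 = 51999960497333/11746706868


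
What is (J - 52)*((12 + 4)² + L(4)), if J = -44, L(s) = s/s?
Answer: -24672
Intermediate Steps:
L(s) = 1
(J - 52)*((12 + 4)² + L(4)) = (-44 - 52)*((12 + 4)² + 1) = -96*(16² + 1) = -96*(256 + 1) = -96*257 = -24672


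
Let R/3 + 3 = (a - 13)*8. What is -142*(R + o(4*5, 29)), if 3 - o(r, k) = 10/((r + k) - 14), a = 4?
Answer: 220952/7 ≈ 31565.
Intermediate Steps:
o(r, k) = 3 - 10/(-14 + k + r) (o(r, k) = 3 - 10/((r + k) - 14) = 3 - 10/((k + r) - 14) = 3 - 10/(-14 + k + r))
R = -225 (R = -9 + 3*((4 - 13)*8) = -9 + 3*(-9*8) = -9 + 3*(-72) = -9 - 216 = -225)
-142*(R + o(4*5, 29)) = -142*(-225 + (-52 + 3*29 + 3*(4*5))/(-14 + 29 + 4*5)) = -142*(-225 + (-52 + 87 + 3*20)/(-14 + 29 + 20)) = -142*(-225 + (-52 + 87 + 60)/35) = -142*(-225 + (1/35)*95) = -142*(-225 + 19/7) = -142*(-1556/7) = 220952/7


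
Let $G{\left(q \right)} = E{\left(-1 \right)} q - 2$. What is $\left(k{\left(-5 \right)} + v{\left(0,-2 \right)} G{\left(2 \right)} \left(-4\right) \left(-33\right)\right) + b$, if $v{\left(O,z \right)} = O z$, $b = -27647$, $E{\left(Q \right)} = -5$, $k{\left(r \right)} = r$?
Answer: $-27652$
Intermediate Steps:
$G{\left(q \right)} = -2 - 5 q$ ($G{\left(q \right)} = - 5 q - 2 = -2 - 5 q$)
$\left(k{\left(-5 \right)} + v{\left(0,-2 \right)} G{\left(2 \right)} \left(-4\right) \left(-33\right)\right) + b = \left(-5 + 0 \left(-2\right) \left(-2 - 10\right) \left(-4\right) \left(-33\right)\right) - 27647 = \left(-5 + 0 \left(-2 - 10\right) \left(-4\right) \left(-33\right)\right) - 27647 = \left(-5 + 0 \left(-12\right) \left(-4\right) \left(-33\right)\right) - 27647 = \left(-5 + 0 \left(-4\right) \left(-33\right)\right) - 27647 = \left(-5 + 0 \left(-33\right)\right) - 27647 = \left(-5 + 0\right) - 27647 = -5 - 27647 = -27652$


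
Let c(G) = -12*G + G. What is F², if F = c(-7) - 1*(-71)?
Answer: 21904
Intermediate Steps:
c(G) = -11*G
F = 148 (F = -11*(-7) - 1*(-71) = 77 + 71 = 148)
F² = 148² = 21904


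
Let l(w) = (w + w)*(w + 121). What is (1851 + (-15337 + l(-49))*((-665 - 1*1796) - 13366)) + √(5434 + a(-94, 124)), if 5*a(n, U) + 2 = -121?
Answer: 354415862 + √135235/5 ≈ 3.5442e+8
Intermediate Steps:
l(w) = 2*w*(121 + w) (l(w) = (2*w)*(121 + w) = 2*w*(121 + w))
a(n, U) = -123/5 (a(n, U) = -⅖ + (⅕)*(-121) = -⅖ - 121/5 = -123/5)
(1851 + (-15337 + l(-49))*((-665 - 1*1796) - 13366)) + √(5434 + a(-94, 124)) = (1851 + (-15337 + 2*(-49)*(121 - 49))*((-665 - 1*1796) - 13366)) + √(5434 - 123/5) = (1851 + (-15337 + 2*(-49)*72)*((-665 - 1796) - 13366)) + √(27047/5) = (1851 + (-15337 - 7056)*(-2461 - 13366)) + √135235/5 = (1851 - 22393*(-15827)) + √135235/5 = (1851 + 354414011) + √135235/5 = 354415862 + √135235/5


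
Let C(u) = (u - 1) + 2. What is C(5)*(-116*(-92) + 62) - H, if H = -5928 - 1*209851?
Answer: 280183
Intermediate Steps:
H = -215779 (H = -5928 - 209851 = -215779)
C(u) = 1 + u (C(u) = (-1 + u) + 2 = 1 + u)
C(5)*(-116*(-92) + 62) - H = (1 + 5)*(-116*(-92) + 62) - 1*(-215779) = 6*(10672 + 62) + 215779 = 6*10734 + 215779 = 64404 + 215779 = 280183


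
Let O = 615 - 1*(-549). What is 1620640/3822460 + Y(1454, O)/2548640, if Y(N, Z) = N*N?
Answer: 152644397187/121775930680 ≈ 1.2535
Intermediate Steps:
O = 1164 (O = 615 + 549 = 1164)
Y(N, Z) = N**2
1620640/3822460 + Y(1454, O)/2548640 = 1620640/3822460 + 1454**2/2548640 = 1620640*(1/3822460) + 2114116*(1/2548640) = 81032/191123 + 528529/637160 = 152644397187/121775930680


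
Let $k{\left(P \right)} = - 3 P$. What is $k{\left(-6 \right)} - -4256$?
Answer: $4274$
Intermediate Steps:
$k{\left(-6 \right)} - -4256 = \left(-3\right) \left(-6\right) - -4256 = 18 + 4256 = 4274$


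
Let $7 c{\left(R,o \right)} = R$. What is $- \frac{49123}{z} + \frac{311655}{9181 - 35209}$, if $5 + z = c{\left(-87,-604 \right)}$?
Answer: $\frac{1485332033}{529236} \approx 2806.6$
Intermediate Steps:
$c{\left(R,o \right)} = \frac{R}{7}$
$z = - \frac{122}{7}$ ($z = -5 + \frac{1}{7} \left(-87\right) = -5 - \frac{87}{7} = - \frac{122}{7} \approx -17.429$)
$- \frac{49123}{z} + \frac{311655}{9181 - 35209} = - \frac{49123}{- \frac{122}{7}} + \frac{311655}{9181 - 35209} = \left(-49123\right) \left(- \frac{7}{122}\right) + \frac{311655}{-26028} = \frac{343861}{122} + 311655 \left(- \frac{1}{26028}\right) = \frac{343861}{122} - \frac{103885}{8676} = \frac{1485332033}{529236}$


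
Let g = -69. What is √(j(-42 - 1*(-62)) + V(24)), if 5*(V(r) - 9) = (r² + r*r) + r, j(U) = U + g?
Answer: 4*√305/5 ≈ 13.971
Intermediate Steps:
j(U) = -69 + U (j(U) = U - 69 = -69 + U)
V(r) = 9 + r/5 + 2*r²/5 (V(r) = 9 + ((r² + r*r) + r)/5 = 9 + ((r² + r²) + r)/5 = 9 + (2*r² + r)/5 = 9 + (r + 2*r²)/5 = 9 + (r/5 + 2*r²/5) = 9 + r/5 + 2*r²/5)
√(j(-42 - 1*(-62)) + V(24)) = √((-69 + (-42 - 1*(-62))) + (9 + (⅕)*24 + (⅖)*24²)) = √((-69 + (-42 + 62)) + (9 + 24/5 + (⅖)*576)) = √((-69 + 20) + (9 + 24/5 + 1152/5)) = √(-49 + 1221/5) = √(976/5) = 4*√305/5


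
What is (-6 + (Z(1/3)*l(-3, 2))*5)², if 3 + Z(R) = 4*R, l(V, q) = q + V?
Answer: 49/9 ≈ 5.4444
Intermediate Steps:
l(V, q) = V + q
Z(R) = -3 + 4*R
(-6 + (Z(1/3)*l(-3, 2))*5)² = (-6 + ((-3 + 4/3)*(-3 + 2))*5)² = (-6 + ((-3 + 4*(⅓))*(-1))*5)² = (-6 + ((-3 + 4/3)*(-1))*5)² = (-6 - 5/3*(-1)*5)² = (-6 + (5/3)*5)² = (-6 + 25/3)² = (7/3)² = 49/9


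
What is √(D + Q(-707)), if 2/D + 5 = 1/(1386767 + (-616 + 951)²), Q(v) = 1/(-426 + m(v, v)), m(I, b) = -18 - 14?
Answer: I*√4739076119075923082/3432691222 ≈ 0.63418*I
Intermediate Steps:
m(I, b) = -32
Q(v) = -1/458 (Q(v) = 1/(-426 - 32) = 1/(-458) = -1/458)
D = -2997984/7494959 (D = 2/(-5 + 1/(1386767 + (-616 + 951)²)) = 2/(-5 + 1/(1386767 + 335²)) = 2/(-5 + 1/(1386767 + 112225)) = 2/(-5 + 1/1498992) = 2/(-7494959/1498992) = 2*(-1498992/7494959) = -2997984/7494959 ≈ -0.40000)
√(D + Q(-707)) = √(-2997984/7494959 - 1/458) = √(-1380571631/3432691222) = I*√4739076119075923082/3432691222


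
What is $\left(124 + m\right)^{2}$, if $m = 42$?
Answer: $27556$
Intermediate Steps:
$\left(124 + m\right)^{2} = \left(124 + 42\right)^{2} = 166^{2} = 27556$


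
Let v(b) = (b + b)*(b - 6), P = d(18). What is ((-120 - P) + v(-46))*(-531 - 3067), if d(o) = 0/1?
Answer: -16781072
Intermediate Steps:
d(o) = 0 (d(o) = 0*1 = 0)
P = 0
v(b) = 2*b*(-6 + b) (v(b) = (2*b)*(-6 + b) = 2*b*(-6 + b))
((-120 - P) + v(-46))*(-531 - 3067) = ((-120 - 1*0) + 2*(-46)*(-6 - 46))*(-531 - 3067) = ((-120 + 0) + 2*(-46)*(-52))*(-3598) = (-120 + 4784)*(-3598) = 4664*(-3598) = -16781072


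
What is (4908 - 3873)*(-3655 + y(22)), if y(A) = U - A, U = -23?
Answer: -3829500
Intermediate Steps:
y(A) = -23 - A
(4908 - 3873)*(-3655 + y(22)) = (4908 - 3873)*(-3655 + (-23 - 1*22)) = 1035*(-3655 + (-23 - 22)) = 1035*(-3655 - 45) = 1035*(-3700) = -3829500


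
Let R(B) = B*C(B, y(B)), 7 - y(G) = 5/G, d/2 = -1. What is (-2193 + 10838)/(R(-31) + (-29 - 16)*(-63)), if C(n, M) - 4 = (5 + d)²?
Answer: 455/128 ≈ 3.5547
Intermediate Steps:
d = -2 (d = 2*(-1) = -2)
y(G) = 7 - 5/G
C(n, M) = 13 (C(n, M) = 4 + (5 - 2)² = 4 + 3² = 4 + 9 = 13)
R(B) = 13*B (R(B) = B*13 = 13*B)
(-2193 + 10838)/(R(-31) + (-29 - 16)*(-63)) = (-2193 + 10838)/(13*(-31) + (-29 - 16)*(-63)) = 8645/(-403 - 45*(-63)) = 8645/(-403 + 2835) = 8645/2432 = 8645*(1/2432) = 455/128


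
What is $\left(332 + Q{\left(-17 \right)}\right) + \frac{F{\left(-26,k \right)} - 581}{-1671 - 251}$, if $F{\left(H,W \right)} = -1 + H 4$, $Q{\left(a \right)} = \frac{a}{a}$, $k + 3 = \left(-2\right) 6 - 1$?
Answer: $\frac{320356}{961} \approx 333.36$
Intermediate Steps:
$k = -16$ ($k = -3 - 13 = -16$)
$Q{\left(a \right)} = 1$
$F{\left(H,W \right)} = -1 + 4 H$
$\left(332 + Q{\left(-17 \right)}\right) + \frac{F{\left(-26,k \right)} - 581}{-1671 - 251} = \left(332 + 1\right) + \frac{\left(-1 + 4 \left(-26\right)\right) - 581}{-1671 - 251} = 333 + \frac{\left(-1 - 104\right) - 581}{-1922} = 333 + \left(-105 - 581\right) \left(- \frac{1}{1922}\right) = 333 - - \frac{343}{961} = 333 + \frac{343}{961} = \frac{320356}{961}$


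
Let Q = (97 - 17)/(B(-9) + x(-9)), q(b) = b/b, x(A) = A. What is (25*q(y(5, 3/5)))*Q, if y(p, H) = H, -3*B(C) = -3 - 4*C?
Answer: -100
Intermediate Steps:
B(C) = 1 + 4*C/3 (B(C) = -(-3 - 4*C)/3 = 1 + 4*C/3)
q(b) = 1
Q = -4 (Q = (97 - 17)/((1 + (4/3)*(-9)) - 9) = 80/((1 - 12) - 9) = 80/(-11 - 9) = 80/(-20) = 80*(-1/20) = -4)
(25*q(y(5, 3/5)))*Q = (25*1)*(-4) = 25*(-4) = -100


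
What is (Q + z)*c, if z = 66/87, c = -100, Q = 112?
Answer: -327000/29 ≈ -11276.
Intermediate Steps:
z = 22/29 (z = 66*(1/87) = 22/29 ≈ 0.75862)
(Q + z)*c = (112 + 22/29)*(-100) = (3270/29)*(-100) = -327000/29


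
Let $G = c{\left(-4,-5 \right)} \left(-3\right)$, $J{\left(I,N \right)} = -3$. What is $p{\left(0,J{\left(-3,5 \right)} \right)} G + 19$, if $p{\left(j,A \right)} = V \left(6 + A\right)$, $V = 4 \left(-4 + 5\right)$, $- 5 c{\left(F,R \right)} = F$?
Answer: $- \frac{49}{5} \approx -9.8$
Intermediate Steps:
$c{\left(F,R \right)} = - \frac{F}{5}$
$V = 4$ ($V = 4 \cdot 1 = 4$)
$G = - \frac{12}{5}$ ($G = \left(- \frac{1}{5}\right) \left(-4\right) \left(-3\right) = \frac{4}{5} \left(-3\right) = - \frac{12}{5} \approx -2.4$)
$p{\left(j,A \right)} = 24 + 4 A$ ($p{\left(j,A \right)} = 4 \left(6 + A\right) = 24 + 4 A$)
$p{\left(0,J{\left(-3,5 \right)} \right)} G + 19 = \left(24 + 4 \left(-3\right)\right) \left(- \frac{12}{5}\right) + 19 = \left(24 - 12\right) \left(- \frac{12}{5}\right) + 19 = 12 \left(- \frac{12}{5}\right) + 19 = - \frac{144}{5} + 19 = - \frac{49}{5}$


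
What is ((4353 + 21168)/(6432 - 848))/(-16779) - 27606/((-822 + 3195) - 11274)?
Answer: 142189655/45850224 ≈ 3.1012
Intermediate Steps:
((4353 + 21168)/(6432 - 848))/(-16779) - 27606/((-822 + 3195) - 11274) = (25521/5584)*(-1/16779) - 27606/(2373 - 11274) = (25521*(1/5584))*(-1/16779) - 27606/(-8901) = (25521/5584)*(-1/16779) - 27606*(-1/8901) = -181/664496 + 214/69 = 142189655/45850224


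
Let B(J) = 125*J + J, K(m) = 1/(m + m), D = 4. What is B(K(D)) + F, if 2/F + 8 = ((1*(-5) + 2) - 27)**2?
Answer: 14051/892 ≈ 15.752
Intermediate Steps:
K(m) = 1/(2*m)
B(J) = 126*J
F = 1/446 (F = 2/(-8 + ((1*(-5) + 2) - 27)**2) = 2/(-8 + ((-5 + 2) - 27)**2) = 2/(-8 + (-3 - 27)**2) = 2/(-8 + (-30)**2) = 2/(-8 + 900) = 2/892 = 2*(1/892) = 1/446 ≈ 0.0022422)
B(K(D)) + F = 126*((1/2)/4) + 1/446 = 126*((1/2)*(1/4)) + 1/446 = 126*(1/8) + 1/446 = 63/4 + 1/446 = 14051/892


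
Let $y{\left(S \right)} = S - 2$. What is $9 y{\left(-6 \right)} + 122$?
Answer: $50$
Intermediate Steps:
$y{\left(S \right)} = -2 + S$ ($y{\left(S \right)} = S - 2 = -2 + S$)
$9 y{\left(-6 \right)} + 122 = 9 \left(-2 - 6\right) + 122 = 9 \left(-8\right) + 122 = -72 + 122 = 50$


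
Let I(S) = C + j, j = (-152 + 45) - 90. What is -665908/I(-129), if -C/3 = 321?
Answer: 166477/290 ≈ 574.06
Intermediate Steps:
C = -963 (C = -3*321 = -963)
j = -197 (j = -107 - 90 = -197)
I(S) = -1160 (I(S) = -963 - 197 = -1160)
-665908/I(-129) = -665908/(-1160) = -665908*(-1/1160) = 166477/290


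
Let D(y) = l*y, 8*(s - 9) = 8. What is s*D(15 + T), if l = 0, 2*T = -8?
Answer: 0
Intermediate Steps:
T = -4 (T = (½)*(-8) = -4)
s = 10 (s = 9 + (⅛)*8 = 9 + 1 = 10)
D(y) = 0 (D(y) = 0*y = 0)
s*D(15 + T) = 10*0 = 0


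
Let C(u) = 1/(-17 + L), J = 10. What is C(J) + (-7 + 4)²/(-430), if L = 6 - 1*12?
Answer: -637/9890 ≈ -0.064409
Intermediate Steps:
L = -6 (L = 6 - 12 = -6)
C(u) = -1/23 (C(u) = 1/(-17 - 6) = 1/(-23) = -1/23)
C(J) + (-7 + 4)²/(-430) = -1/23 + (-7 + 4)²/(-430) = -1/23 - 1/430*(-3)² = -1/23 - 1/430*9 = -1/23 - 9/430 = -637/9890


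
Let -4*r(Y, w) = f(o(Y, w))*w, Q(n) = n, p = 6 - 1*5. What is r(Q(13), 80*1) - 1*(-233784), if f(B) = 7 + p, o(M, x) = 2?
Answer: 233624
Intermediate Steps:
p = 1 (p = 6 - 5 = 1)
f(B) = 8 (f(B) = 7 + 1 = 8)
r(Y, w) = -2*w
r(Q(13), 80*1) - 1*(-233784) = -160 - 1*(-233784) = -2*80 + 233784 = -160 + 233784 = 233624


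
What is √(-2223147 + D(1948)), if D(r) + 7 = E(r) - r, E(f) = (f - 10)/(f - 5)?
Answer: 4*I*√525019395929/1943 ≈ 1491.7*I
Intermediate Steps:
E(f) = (-10 + f)/(-5 + f)
D(r) = -7 - r + (-10 + r)/(-5 + r) (D(r) = -7 + ((-10 + r)/(-5 + r) - r) = -7 + (-r + (-10 + r)/(-5 + r)) = -7 - r + (-10 + r)/(-5 + r))
√(-2223147 + D(1948)) = √(-2223147 + (25 - 1*1948 - 1*1948²)/(-5 + 1948)) = √(-2223147 + (25 - 1948 - 1*3794704)/1943) = √(-2223147 + (25 - 1948 - 3794704)/1943) = √(-2223147 + (1/1943)*(-3796627)) = √(-2223147 - 3796627/1943) = √(-4323371248/1943) = 4*I*√525019395929/1943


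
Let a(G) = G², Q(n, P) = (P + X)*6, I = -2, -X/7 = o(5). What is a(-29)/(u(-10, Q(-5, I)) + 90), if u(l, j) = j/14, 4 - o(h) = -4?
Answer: 5887/456 ≈ 12.910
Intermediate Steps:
o(h) = 8 (o(h) = 4 - 1*(-4) = 4 + 4 = 8)
X = -56 (X = -7*8 = -56)
Q(n, P) = -336 + 6*P (Q(n, P) = (P - 56)*6 = (-56 + P)*6 = -336 + 6*P)
u(l, j) = j/14 (u(l, j) = j*(1/14) = j/14)
a(-29)/(u(-10, Q(-5, I)) + 90) = (-29)²/((-336 + 6*(-2))/14 + 90) = 841/((-336 - 12)/14 + 90) = 841/((1/14)*(-348) + 90) = 841/(-174/7 + 90) = 841/(456/7) = 841*(7/456) = 5887/456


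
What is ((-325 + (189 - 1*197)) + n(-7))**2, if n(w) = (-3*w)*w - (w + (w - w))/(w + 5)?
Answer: 935089/4 ≈ 2.3377e+5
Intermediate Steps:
n(w) = -3*w**2 - w/(5 + w) (n(w) = -3*w**2 - (w + 0)/(5 + w) = -3*w**2 - w/(5 + w))
((-325 + (189 - 1*197)) + n(-7))**2 = ((-325 + (189 - 1*197)) - 1*(-7)*(1 + 3*(-7)**2 + 15*(-7))/(5 - 7))**2 = ((-325 + (189 - 197)) - 1*(-7)*(1 + 3*49 - 105)/(-2))**2 = ((-325 - 8) - 1*(-7)*(-1/2)*(1 + 147 - 105))**2 = (-333 - 1*(-7)*(-1/2)*43)**2 = (-333 - 301/2)**2 = (-967/2)**2 = 935089/4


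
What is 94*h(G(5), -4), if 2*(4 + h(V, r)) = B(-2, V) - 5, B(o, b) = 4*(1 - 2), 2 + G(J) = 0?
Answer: -799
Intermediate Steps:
G(J) = -2 (G(J) = -2 + 0 = -2)
B(o, b) = -4 (B(o, b) = 4*(-1) = -4)
h(V, r) = -17/2 (h(V, r) = -4 + (-4 - 5)/2 = -4 + (½)*(-9) = -4 - 9/2 = -17/2)
94*h(G(5), -4) = 94*(-17/2) = -799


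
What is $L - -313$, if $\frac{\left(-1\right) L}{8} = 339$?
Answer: $-2399$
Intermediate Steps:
$L = -2712$ ($L = \left(-8\right) 339 = -2712$)
$L - -313 = -2712 - -313 = -2712 + 313 = -2399$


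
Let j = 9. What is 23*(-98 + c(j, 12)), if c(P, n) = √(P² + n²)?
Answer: -1909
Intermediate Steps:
23*(-98 + c(j, 12)) = 23*(-98 + √(9² + 12²)) = 23*(-98 + √(81 + 144)) = 23*(-98 + √225) = 23*(-98 + 15) = 23*(-83) = -1909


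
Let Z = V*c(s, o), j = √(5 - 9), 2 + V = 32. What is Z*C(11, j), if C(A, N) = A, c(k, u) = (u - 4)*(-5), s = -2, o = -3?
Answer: 11550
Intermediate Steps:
V = 30 (V = -2 + 32 = 30)
c(k, u) = 20 - 5*u (c(k, u) = (-4 + u)*(-5) = 20 - 5*u)
j = 2*I (j = √(-4) = 2*I ≈ 2.0*I)
Z = 1050 (Z = 30*(20 - 5*(-3)) = 30*(20 + 15) = 30*35 = 1050)
Z*C(11, j) = 1050*11 = 11550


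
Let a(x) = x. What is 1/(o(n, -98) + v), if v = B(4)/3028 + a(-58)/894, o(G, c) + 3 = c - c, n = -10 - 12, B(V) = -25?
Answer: -1353516/4159535 ≈ -0.32540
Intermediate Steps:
n = -22
o(G, c) = -3 (o(G, c) = -3 + (c - c) = -3 + 0 = -3)
v = -98987/1353516 (v = -25/3028 - 58/894 = -25*1/3028 - 58*1/894 = -25/3028 - 29/447 = -98987/1353516 ≈ -0.073133)
1/(o(n, -98) + v) = 1/(-3 - 98987/1353516) = 1/(-4159535/1353516) = -1353516/4159535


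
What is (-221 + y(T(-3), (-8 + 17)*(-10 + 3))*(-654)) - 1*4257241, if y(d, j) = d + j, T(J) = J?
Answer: -4214298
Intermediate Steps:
(-221 + y(T(-3), (-8 + 17)*(-10 + 3))*(-654)) - 1*4257241 = (-221 + (-3 + (-8 + 17)*(-10 + 3))*(-654)) - 1*4257241 = (-221 + (-3 + 9*(-7))*(-654)) - 4257241 = (-221 + (-3 - 63)*(-654)) - 4257241 = (-221 - 66*(-654)) - 4257241 = (-221 + 43164) - 4257241 = 42943 - 4257241 = -4214298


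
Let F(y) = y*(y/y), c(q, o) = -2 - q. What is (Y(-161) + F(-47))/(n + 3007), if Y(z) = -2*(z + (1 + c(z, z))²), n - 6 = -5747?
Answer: 50925/2734 ≈ 18.627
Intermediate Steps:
n = -5741 (n = 6 - 5747 = -5741)
F(y) = y (F(y) = y*1 = y)
Y(z) = -2*z - 2*(-1 - z)² (Y(z) = -2*(z + (1 + (-2 - z))²) = -2*(z + (-1 - z)²) = -2*z - 2*(-1 - z)²)
(Y(-161) + F(-47))/(n + 3007) = ((-2*(-161) - 2*(1 - 161)²) - 47)/(-5741 + 3007) = ((322 - 2*(-160)²) - 47)/(-2734) = ((322 - 2*25600) - 47)*(-1/2734) = ((322 - 51200) - 47)*(-1/2734) = (-50878 - 47)*(-1/2734) = -50925*(-1/2734) = 50925/2734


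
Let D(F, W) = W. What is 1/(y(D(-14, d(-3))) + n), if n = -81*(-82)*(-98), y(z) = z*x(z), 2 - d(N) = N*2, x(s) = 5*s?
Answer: -1/650596 ≈ -1.5371e-6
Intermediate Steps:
d(N) = 2 - 2*N (d(N) = 2 - N*2 = 2 - 2*N)
y(z) = 5*z² (y(z) = z*(5*z) = 5*z²)
n = -650916 (n = 6642*(-98) = -650916)
1/(y(D(-14, d(-3))) + n) = 1/(5*(2 - 2*(-3))² - 650916) = 1/(5*(2 + 6)² - 650916) = 1/(5*8² - 650916) = 1/(5*64 - 650916) = 1/(320 - 650916) = 1/(-650596) = -1/650596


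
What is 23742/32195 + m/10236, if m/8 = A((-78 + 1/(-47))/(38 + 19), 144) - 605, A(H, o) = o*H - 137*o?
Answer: -1261177772/82387005 ≈ -15.308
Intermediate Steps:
A(H, o) = -137*o + H*o (A(H, o) = H*o - 137*o = -137*o + H*o)
m = -7719320/47 (m = 8*(144*(-137 + (-78 + 1/(-47))/(38 + 19)) - 605) = 8*(144*(-137 + (-78 - 1/47)/57) - 605) = 8*(144*(-137 - 3667/47*1/57) - 605) = 8*(144*(-137 - 193/141) - 605) = 8*(144*(-19510/141) - 605) = 8*(-936480/47 - 605) = 8*(-964915/47) = -7719320/47 ≈ -1.6424e+5)
23742/32195 + m/10236 = 23742/32195 - 7719320/47/10236 = 23742*(1/32195) - 7719320/47*1/10236 = 23742/32195 - 1929830/120273 = -1261177772/82387005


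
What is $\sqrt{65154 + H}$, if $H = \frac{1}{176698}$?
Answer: $\frac{\sqrt{2034250124650114}}{176698} \approx 255.25$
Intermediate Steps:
$H = \frac{1}{176698} \approx 5.6594 \cdot 10^{-6}$
$\sqrt{65154 + H} = \sqrt{65154 + \frac{1}{176698}} = \sqrt{\frac{11512581493}{176698}} = \frac{\sqrt{2034250124650114}}{176698}$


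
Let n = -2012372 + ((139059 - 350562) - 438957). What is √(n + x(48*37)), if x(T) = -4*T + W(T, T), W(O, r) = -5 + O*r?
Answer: √484235 ≈ 695.87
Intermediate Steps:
x(T) = -5 + T² - 4*T (x(T) = -4*T + (-5 + T*T) = -4*T + (-5 + T²) = -5 + T² - 4*T)
n = -2662832 (n = -2012372 + (-211503 - 438957) = -2012372 - 650460 = -2662832)
√(n + x(48*37)) = √(-2662832 + (-5 + (48*37)² - 192*37)) = √(-2662832 + (-5 + 1776² - 4*1776)) = √(-2662832 + (-5 + 3154176 - 7104)) = √(-2662832 + 3147067) = √484235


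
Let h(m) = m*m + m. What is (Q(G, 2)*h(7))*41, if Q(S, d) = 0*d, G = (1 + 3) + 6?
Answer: 0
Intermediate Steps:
G = 10 (G = 4 + 6 = 10)
Q(S, d) = 0
h(m) = m + m**2 (h(m) = m**2 + m = m + m**2)
(Q(G, 2)*h(7))*41 = (0*(7*(1 + 7)))*41 = (0*(7*8))*41 = (0*56)*41 = 0*41 = 0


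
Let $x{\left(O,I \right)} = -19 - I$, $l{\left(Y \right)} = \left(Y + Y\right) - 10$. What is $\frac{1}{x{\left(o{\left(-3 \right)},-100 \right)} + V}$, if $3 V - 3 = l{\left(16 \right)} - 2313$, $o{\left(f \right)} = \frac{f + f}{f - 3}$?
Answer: $- \frac{3}{2045} \approx -0.001467$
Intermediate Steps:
$l{\left(Y \right)} = -10 + 2 Y$ ($l{\left(Y \right)} = 2 Y - 10 = -10 + 2 Y$)
$o{\left(f \right)} = \frac{2 f}{-3 + f}$
$V = - \frac{2288}{3}$ ($V = 1 + \frac{\left(-10 + 2 \cdot 16\right) - 2313}{3} = 1 + \frac{\left(-10 + 32\right) - 2313}{3} = 1 + \frac{22 - 2313}{3} = 1 + \frac{1}{3} \left(-2291\right) = 1 - \frac{2291}{3} = - \frac{2288}{3} \approx -762.67$)
$\frac{1}{x{\left(o{\left(-3 \right)},-100 \right)} + V} = \frac{1}{\left(-19 - -100\right) - \frac{2288}{3}} = \frac{1}{\left(-19 + 100\right) - \frac{2288}{3}} = \frac{1}{81 - \frac{2288}{3}} = \frac{1}{- \frac{2045}{3}} = - \frac{3}{2045}$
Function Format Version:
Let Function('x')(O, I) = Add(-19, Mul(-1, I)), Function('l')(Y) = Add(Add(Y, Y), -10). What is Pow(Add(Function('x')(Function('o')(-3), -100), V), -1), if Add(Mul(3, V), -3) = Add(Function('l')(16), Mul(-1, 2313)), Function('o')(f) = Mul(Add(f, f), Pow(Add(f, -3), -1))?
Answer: Rational(-3, 2045) ≈ -0.0014670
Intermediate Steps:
Function('l')(Y) = Add(-10, Mul(2, Y)) (Function('l')(Y) = Add(Mul(2, Y), -10) = Add(-10, Mul(2, Y)))
Function('o')(f) = Mul(2, f, Pow(Add(-3, f), -1)) (Function('o')(f) = Mul(Mul(2, f), Pow(Add(-3, f), -1)) = Mul(2, f, Pow(Add(-3, f), -1)))
V = Rational(-2288, 3) (V = Add(1, Mul(Rational(1, 3), Add(Add(-10, Mul(2, 16)), Mul(-1, 2313)))) = Add(1, Mul(Rational(1, 3), Add(Add(-10, 32), -2313))) = Add(1, Mul(Rational(1, 3), Add(22, -2313))) = Add(1, Mul(Rational(1, 3), -2291)) = Add(1, Rational(-2291, 3)) = Rational(-2288, 3) ≈ -762.67)
Pow(Add(Function('x')(Function('o')(-3), -100), V), -1) = Pow(Add(Add(-19, Mul(-1, -100)), Rational(-2288, 3)), -1) = Pow(Add(Add(-19, 100), Rational(-2288, 3)), -1) = Pow(Add(81, Rational(-2288, 3)), -1) = Pow(Rational(-2045, 3), -1) = Rational(-3, 2045)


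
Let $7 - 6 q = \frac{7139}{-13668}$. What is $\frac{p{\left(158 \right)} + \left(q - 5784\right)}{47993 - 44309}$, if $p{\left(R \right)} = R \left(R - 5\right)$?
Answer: $\frac{1508229935}{302117472} \approx 4.9922$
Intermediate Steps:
$q = \frac{102815}{82008}$ ($q = \frac{7}{6} - \frac{7139 \frac{1}{-13668}}{6} = \frac{7}{6} - \frac{7139 \left(- \frac{1}{13668}\right)}{6} = \frac{7}{6} - - \frac{7139}{82008} = \frac{7}{6} + \frac{7139}{82008} = \frac{102815}{82008} \approx 1.2537$)
$p{\left(R \right)} = R \left(-5 + R\right)$
$\frac{p{\left(158 \right)} + \left(q - 5784\right)}{47993 - 44309} = \frac{158 \left(-5 + 158\right) + \left(\frac{102815}{82008} - 5784\right)}{47993 - 44309} = \frac{158 \cdot 153 - \frac{474231457}{82008}}{3684} = \left(24174 - \frac{474231457}{82008}\right) \frac{1}{3684} = \frac{1508229935}{82008} \cdot \frac{1}{3684} = \frac{1508229935}{302117472}$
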